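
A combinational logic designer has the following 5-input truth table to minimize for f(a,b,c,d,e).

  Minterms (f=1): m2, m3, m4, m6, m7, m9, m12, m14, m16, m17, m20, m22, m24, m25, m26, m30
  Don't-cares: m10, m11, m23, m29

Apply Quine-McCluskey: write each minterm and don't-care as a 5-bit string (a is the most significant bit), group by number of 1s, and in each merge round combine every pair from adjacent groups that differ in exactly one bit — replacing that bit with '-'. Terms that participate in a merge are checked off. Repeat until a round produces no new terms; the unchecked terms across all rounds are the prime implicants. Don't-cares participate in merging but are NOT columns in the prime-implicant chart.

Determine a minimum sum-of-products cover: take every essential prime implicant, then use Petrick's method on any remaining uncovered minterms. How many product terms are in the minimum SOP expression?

6

[col 0] 00010*, 00011*, 00100*, 00110*, 00111*, 01001*, 01010*, 01011*, 01100*, 01110*, 10000*, 10001*, 10100*, 10110*, 10111*, 11000*, 11001*, 11010*, 11101*, 11110*
[col 1] -0100*, -0110*, -0111*, -1001, -1010*, -1110*, 0-010*, 0-011*, 0-100*, 0-110*, 00-10*, 00-11*, 0001-*, 001-0*, 0011-*, 01-10*, 010-1, 0101-*, 011-0*, 1-000*, 1-001*, 1-110*, 10-00, 1000-*, 101-0*, 1011-*, 11-01, 11-10*, 110-0, 1100-*
[col 2] --110, -01-0, -011-, -1-10, 0--10, 0-01-, 0-1-0, 00-1-, 1-00-
Prime implicants: --110, -01-0, -011-, -1-10, -1001, 0--10, 0-01-, 0-1-0, 00-1-, 010-1, 1-00-, 10-00, 11-01, 110-0
PI chart (minterm → PIs covering it):
  2 | 0--10,0-01-,00-1-
  3 | 0-01-,00-1-
  4 | -01-0,0-1-0
  6 | --110,-01-0,-011-,0--10,0-1-0,00-1-
  7 | -011-,00-1-
  9 | -1001,010-1
  12 | 0-1-0  (sole → essential)
  14 | --110,-1-10,0--10,0-1-0
  16 | 1-00-,10-00
  17 | 1-00-  (sole → essential)
  20 | -01-0,10-00
  22 | --110,-01-0,-011-
  24 | 1-00-,110-0
  25 | -1001,1-00-,11-01
  26 | -1-10,110-0
  30 | --110,-1-10
Essential prime implicants: 0-1-0, 1-00-
Petrick residual → -01-0, -1-10, -1001, 00-1-
Minimum SOP uses 6 PIs: b'ce' + bde' + bc'd'e + a'ce' + a'b'd + ac'd'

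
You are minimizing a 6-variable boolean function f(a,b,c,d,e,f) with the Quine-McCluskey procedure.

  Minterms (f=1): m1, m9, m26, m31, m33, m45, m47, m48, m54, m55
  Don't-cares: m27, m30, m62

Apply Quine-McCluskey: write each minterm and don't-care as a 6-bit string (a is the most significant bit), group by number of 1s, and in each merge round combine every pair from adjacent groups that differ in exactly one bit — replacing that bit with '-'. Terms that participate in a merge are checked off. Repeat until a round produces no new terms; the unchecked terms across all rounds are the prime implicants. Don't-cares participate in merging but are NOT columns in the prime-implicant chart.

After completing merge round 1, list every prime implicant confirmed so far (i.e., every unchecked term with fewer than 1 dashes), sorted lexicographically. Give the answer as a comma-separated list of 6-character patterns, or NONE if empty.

110000

[col 0] 000001*, 001001*, 011010*, 011011*, 011110*, 011111*, 100001*, 101101*, 101111*, 110000, 110110*, 110111*, 111110*
[col 1] -00001, -11110, 00-001, 011-10*, 011-11*, 01101-*, 01111-*, 1011-1, 11-110, 11011-
[col 2] 011-1-
Prime implicants: -00001, -11110, 00-001, 011-1-, 1011-1, 11-110, 110000, 11011-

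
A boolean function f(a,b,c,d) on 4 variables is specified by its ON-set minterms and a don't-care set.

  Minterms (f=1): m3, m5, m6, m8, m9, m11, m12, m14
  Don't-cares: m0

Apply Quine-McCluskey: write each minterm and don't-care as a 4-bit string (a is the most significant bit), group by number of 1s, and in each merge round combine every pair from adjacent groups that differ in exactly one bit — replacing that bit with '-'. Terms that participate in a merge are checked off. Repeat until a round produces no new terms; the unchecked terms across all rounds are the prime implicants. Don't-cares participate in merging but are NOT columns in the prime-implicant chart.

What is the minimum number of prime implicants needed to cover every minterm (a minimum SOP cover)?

size-2^0 implicants → 0000(✓)  0011(✓)  0101  0110(✓)  1000(✓)  1001(✓)  1011(✓)  1100(✓)  1110(✓)
size-2^1 implicants → -000  -011  -110  1-00  10-1  100-  11-0
Unchecked terms (primes): -000, -011, -110, 0101, 1-00, 10-1, 100-, 11-0
Minterm coverage:
  m3 ⊆ -011 [E]
  m5 ⊆ 0101 [E]
  m6 ⊆ -110 [E]
  m8 ⊆ -000,1-00,100-
  m9 ⊆ 10-1,100-
  m11 ⊆ -011,10-1
  m12 ⊆ 1-00,11-0
  m14 ⊆ -110,11-0
E = {-011, -110, 0101}
Petrick residual → 1-00, 10-1
Cover = b'cd + bcd' + a'bc'd + ac'd' + ab'd  |cover|=5

5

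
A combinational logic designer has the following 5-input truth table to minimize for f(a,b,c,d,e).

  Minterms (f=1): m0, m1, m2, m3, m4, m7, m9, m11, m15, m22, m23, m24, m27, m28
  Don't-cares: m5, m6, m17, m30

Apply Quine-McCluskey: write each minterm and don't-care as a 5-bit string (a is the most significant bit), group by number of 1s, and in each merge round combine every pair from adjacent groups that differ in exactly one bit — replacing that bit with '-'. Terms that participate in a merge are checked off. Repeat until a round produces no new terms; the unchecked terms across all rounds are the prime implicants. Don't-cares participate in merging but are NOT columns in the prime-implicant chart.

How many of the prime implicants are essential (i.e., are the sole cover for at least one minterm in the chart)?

6

Round 0: 00000✓ 00001✓ 00010✓ 00011✓ 00100✓ 00101✓ 00110✓ 00111✓ 01001✓ 01011✓ 01111✓ 10001✓ 10110✓ 10111✓ 11000✓ 11011✓ 11100✓ 11110✓
Round 1: -0001 -0110✓ -0111✓ -1011 0-001✓ 0-011✓ 0-111✓ 00-00✓ 00-01✓ 00-10✓ 00-11✓ 000-0✓ 000-1✓ 0000-✓ 0001-✓ 001-0✓ 001-1✓ 0010-✓ 0011-✓ 01-11✓ 010-1✓ 1-110 1011-✓ 11-00 111-0
Round 2: -011- 0--11 0-0-1 00--0✓ 00--1✓ 00-0-✓ 00-1-✓ 000--✓ 001--✓
Round 3: 00---
PIs = {-0001, -011-, -1011, 0--11, 0-0-1, 00---, 1-110, 11-00, 111-0}
Coverage chart:
  m0: 00--- ←essential
  m1: -0001,0-0-1,00---
  m2: 00--- ←essential
  m3: 0--11,0-0-1,00---
  m4: 00--- ←essential
  m7: -011-,0--11,00---
  m9: 0-0-1 ←essential
  m11: -1011,0--11,0-0-1
  m15: 0--11 ←essential
  m22: -011-,1-110
  m23: -011- ←essential
  m24: 11-00 ←essential
  m27: -1011 ←essential
  m28: 11-00,111-0
Essential: -011-, -1011, 0--11, 0-0-1, 00---, 11-00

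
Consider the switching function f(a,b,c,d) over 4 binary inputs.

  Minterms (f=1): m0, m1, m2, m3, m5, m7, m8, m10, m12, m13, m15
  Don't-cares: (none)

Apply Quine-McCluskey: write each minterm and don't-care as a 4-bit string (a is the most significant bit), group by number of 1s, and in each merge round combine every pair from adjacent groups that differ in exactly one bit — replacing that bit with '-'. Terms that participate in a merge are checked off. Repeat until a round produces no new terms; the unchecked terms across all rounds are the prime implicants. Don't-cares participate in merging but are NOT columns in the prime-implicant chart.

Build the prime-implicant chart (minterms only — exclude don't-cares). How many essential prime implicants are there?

size-2^0 implicants → 0000(✓)  0001(✓)  0010(✓)  0011(✓)  0101(✓)  0111(✓)  1000(✓)  1010(✓)  1100(✓)  1101(✓)  1111(✓)
size-2^1 implicants → -000(✓)  -010(✓)  -101(✓)  -111(✓)  0-01(✓)  0-11(✓)  00-0(✓)  00-1(✓)  000-(✓)  001-(✓)  01-1(✓)  1-00  10-0(✓)  11-1(✓)  110-
size-2^2 implicants → -0-0  -1-1  0--1  00--
Unchecked terms (primes): -0-0, -1-1, 0--1, 00--, 1-00, 110-
Minterm coverage:
  m0 ⊆ -0-0,00--
  m1 ⊆ 0--1,00--
  m2 ⊆ -0-0,00--
  m3 ⊆ 0--1,00--
  m5 ⊆ -1-1,0--1
  m7 ⊆ -1-1,0--1
  m8 ⊆ -0-0,1-00
  m10 ⊆ -0-0 [E]
  m12 ⊆ 1-00,110-
  m13 ⊆ -1-1,110-
  m15 ⊆ -1-1 [E]
E = {-0-0, -1-1}

2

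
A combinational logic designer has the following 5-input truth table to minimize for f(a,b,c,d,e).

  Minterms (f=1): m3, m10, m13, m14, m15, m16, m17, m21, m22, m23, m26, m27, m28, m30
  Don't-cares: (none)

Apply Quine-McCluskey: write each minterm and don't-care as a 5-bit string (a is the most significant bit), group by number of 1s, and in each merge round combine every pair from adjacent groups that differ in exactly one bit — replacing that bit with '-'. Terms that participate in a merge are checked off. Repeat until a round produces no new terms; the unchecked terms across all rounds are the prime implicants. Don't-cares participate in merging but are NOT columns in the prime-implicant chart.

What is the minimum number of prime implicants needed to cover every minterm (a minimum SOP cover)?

8

size-2^0 implicants → 00011  01010(✓)  01101(✓)  01110(✓)  01111(✓)  10000(✓)  10001(✓)  10101(✓)  10110(✓)  10111(✓)  11010(✓)  11011(✓)  11100(✓)  11110(✓)
size-2^1 implicants → -1010(✓)  -1110(✓)  01-10(✓)  011-1  0111-  1-110  10-01  1000-  101-1  1011-  11-10(✓)  1101-  111-0
size-2^2 implicants → -1-10
Unchecked terms (primes): -1-10, 00011, 011-1, 0111-, 1-110, 10-01, 1000-, 101-1, 1011-, 1101-, 111-0
Minterm coverage:
  m3 ⊆ 00011 [E]
  m10 ⊆ -1-10 [E]
  m13 ⊆ 011-1 [E]
  m14 ⊆ -1-10,0111-
  m15 ⊆ 011-1,0111-
  m16 ⊆ 1000- [E]
  m17 ⊆ 10-01,1000-
  m21 ⊆ 10-01,101-1
  m22 ⊆ 1-110,1011-
  m23 ⊆ 101-1,1011-
  m26 ⊆ -1-10,1101-
  m27 ⊆ 1101- [E]
  m28 ⊆ 111-0 [E]
  m30 ⊆ -1-10,1-110,111-0
E = {-1-10, 00011, 011-1, 1000-, 1101-, 111-0}
Petrick residual → 1-110, 101-1
Cover = bde' + a'b'c'de + a'bce + acde' + ab'c'd' + ab'ce + abc'd + abce'  |cover|=8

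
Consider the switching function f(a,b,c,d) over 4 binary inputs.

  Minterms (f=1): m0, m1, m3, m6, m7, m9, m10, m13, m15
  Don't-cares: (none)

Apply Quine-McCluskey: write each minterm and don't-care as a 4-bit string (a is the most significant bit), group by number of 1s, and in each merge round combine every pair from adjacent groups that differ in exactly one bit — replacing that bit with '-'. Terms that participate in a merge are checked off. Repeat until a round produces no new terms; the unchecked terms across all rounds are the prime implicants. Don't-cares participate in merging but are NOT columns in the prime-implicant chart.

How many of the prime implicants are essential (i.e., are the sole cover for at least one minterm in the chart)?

3

[col 0] 0000*, 0001*, 0011*, 0110*, 0111*, 1001*, 1010, 1101*, 1111*
[col 1] -001, -111, 0-11, 00-1, 000-, 011-, 1-01, 11-1
Prime implicants: -001, -111, 0-11, 00-1, 000-, 011-, 1-01, 1010, 11-1
PI chart (minterm → PIs covering it):
  0 | 000-  (sole → essential)
  1 | -001,00-1,000-
  3 | 0-11,00-1
  6 | 011-  (sole → essential)
  7 | -111,0-11,011-
  9 | -001,1-01
  10 | 1010  (sole → essential)
  13 | 1-01,11-1
  15 | -111,11-1
Essential prime implicants: 000-, 011-, 1010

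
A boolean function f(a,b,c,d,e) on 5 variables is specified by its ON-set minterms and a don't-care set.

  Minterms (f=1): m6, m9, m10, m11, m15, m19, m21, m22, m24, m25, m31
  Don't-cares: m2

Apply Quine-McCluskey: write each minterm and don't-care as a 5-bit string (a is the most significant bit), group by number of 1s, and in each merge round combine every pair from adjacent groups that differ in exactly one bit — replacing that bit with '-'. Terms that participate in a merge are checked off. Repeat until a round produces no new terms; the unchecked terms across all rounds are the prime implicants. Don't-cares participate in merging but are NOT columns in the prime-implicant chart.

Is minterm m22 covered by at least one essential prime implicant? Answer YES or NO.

[col 0] 00010*, 00110*, 01001*, 01010*, 01011*, 01111*, 10011, 10101, 10110*, 11000*, 11001*, 11111*
[col 1] -0110, -1001, -1111, 0-010, 00-10, 01-11, 010-1, 0101-, 1100-
Prime implicants: -0110, -1001, -1111, 0-010, 00-10, 01-11, 010-1, 0101-, 10011, 10101, 1100-
PI chart (minterm → PIs covering it):
  6 | -0110,00-10
  9 | -1001,010-1
  10 | 0-010,0101-
  11 | 01-11,010-1,0101-
  15 | -1111,01-11
  19 | 10011  (sole → essential)
  21 | 10101  (sole → essential)
  22 | -0110  (sole → essential)
  24 | 1100-  (sole → essential)
  25 | -1001,1100-
  31 | -1111  (sole → essential)
Essential prime implicants: -0110, -1111, 10011, 10101, 1100-

YES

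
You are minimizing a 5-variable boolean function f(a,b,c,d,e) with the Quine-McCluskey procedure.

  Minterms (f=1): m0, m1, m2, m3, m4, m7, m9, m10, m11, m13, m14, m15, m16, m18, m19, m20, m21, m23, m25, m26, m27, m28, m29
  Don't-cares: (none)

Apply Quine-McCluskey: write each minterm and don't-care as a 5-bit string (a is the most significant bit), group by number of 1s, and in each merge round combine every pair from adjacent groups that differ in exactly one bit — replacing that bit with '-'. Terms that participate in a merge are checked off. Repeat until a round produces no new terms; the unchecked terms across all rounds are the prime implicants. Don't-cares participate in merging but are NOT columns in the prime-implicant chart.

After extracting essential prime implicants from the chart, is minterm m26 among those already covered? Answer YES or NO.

[col 0] 00000*, 00001*, 00010*, 00011*, 00100*, 00111*, 01001*, 01010*, 01011*, 01101*, 01110*, 01111*, 10000*, 10010*, 10011*, 10100*, 10101*, 10111*, 11001*, 11010*, 11011*, 11100*, 11101*
[col 1] -0000*, -0010*, -0011*, -0100*, -0111*, -1001*, -1010*, -1011*, -1101*, 0-001*, 0-010*, 0-011*, 0-111*, 00-00*, 00-11*, 000-0*, 000-1*, 0000-*, 0001-*, 01-01*, 01-10*, 01-11*, 010-1*, 0101-*, 011-1*, 0111-*, 1-010*, 1-011*, 1-100*, 1-101*, 10-00*, 10-11*, 100-0*, 1001-*, 101-1, 1010-*, 11-01*, 110-1*, 1101-*, 1110-*
[col 2] --010*, --011*, -0-00, -0-11, -00-0, -001-*, -1-01, -10-1, -101-*, 0--11, 0-0-1, 0-01-*, 000--, 01--1, 01-1-, 1-01-*, 1-10-
[col 3] --01-
Prime implicants: --01-, -0-00, -0-11, -00-0, -1-01, -10-1, 0--11, 0-0-1, 000--, 01--1, 01-1-, 1-10-, 101-1
PI chart (minterm → PIs covering it):
  0 | -0-00,-00-0,000--
  1 | 0-0-1,000--
  2 | --01-,-00-0,000--
  3 | --01-,-0-11,0--11,0-0-1,000--
  4 | -0-00  (sole → essential)
  7 | -0-11,0--11
  9 | -1-01,-10-1,0-0-1,01--1
  10 | --01-,01-1-
  11 | --01-,-10-1,0--11,0-0-1,01--1,01-1-
  13 | -1-01,01--1
  14 | 01-1-  (sole → essential)
  15 | 0--11,01--1,01-1-
  16 | -0-00,-00-0
  18 | --01-,-00-0
  19 | --01-,-0-11
  20 | -0-00,1-10-
  21 | 1-10-,101-1
  23 | -0-11,101-1
  25 | -1-01,-10-1
  26 | --01-  (sole → essential)
  27 | --01-,-10-1
  28 | 1-10-  (sole → essential)
  29 | -1-01,1-10-
Essential prime implicants: --01-, -0-00, 01-1-, 1-10-

YES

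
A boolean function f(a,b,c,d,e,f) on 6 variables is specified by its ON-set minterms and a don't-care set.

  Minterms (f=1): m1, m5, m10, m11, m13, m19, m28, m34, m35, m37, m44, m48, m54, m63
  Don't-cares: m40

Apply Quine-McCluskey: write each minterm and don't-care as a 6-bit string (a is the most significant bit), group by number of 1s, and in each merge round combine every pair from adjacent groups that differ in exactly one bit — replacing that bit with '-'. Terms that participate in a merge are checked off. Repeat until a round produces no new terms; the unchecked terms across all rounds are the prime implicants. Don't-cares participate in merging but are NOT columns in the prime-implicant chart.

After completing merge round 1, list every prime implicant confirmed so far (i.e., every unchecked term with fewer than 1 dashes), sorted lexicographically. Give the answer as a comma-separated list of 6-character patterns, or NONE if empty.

010011, 011100, 110000, 110110, 111111

[col 0] 000001*, 000101*, 001010*, 001011*, 001101*, 010011, 011100, 100010*, 100011*, 100101*, 101000*, 101100*, 110000, 110110, 111111
[col 1] -00101, 00-101, 000-01, 00101-, 10001-, 101-00
Prime implicants: -00101, 00-101, 000-01, 00101-, 010011, 011100, 10001-, 101-00, 110000, 110110, 111111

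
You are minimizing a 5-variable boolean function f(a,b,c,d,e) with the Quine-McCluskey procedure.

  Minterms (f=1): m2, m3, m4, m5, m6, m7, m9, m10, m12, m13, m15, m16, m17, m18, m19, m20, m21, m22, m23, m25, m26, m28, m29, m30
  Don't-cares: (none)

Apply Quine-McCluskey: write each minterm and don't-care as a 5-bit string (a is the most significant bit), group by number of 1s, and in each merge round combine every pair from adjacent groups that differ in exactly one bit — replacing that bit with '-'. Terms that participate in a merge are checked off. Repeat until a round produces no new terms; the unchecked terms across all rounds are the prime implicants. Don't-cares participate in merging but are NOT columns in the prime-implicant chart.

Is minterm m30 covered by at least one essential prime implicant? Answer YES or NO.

NO

Round 0: 00010✓ 00011✓ 00100✓ 00101✓ 00110✓ 00111✓ 01001✓ 01010✓ 01100✓ 01101✓ 01111✓ 10000✓ 10001✓ 10010✓ 10011✓ 10100✓ 10101✓ 10110✓ 10111✓ 11001✓ 11010✓ 11100✓ 11101✓ 11110✓
Round 1: -0010✓ -0011✓ -0100✓ -0101✓ -0110✓ -0111✓ -1001✓ -1010✓ -1100✓ -1101✓ 0-010✓ 0-100✓ 0-101✓ 0-111✓ 00-10✓ 00-11✓ 0001-✓ 001-0✓ 001-1✓ 0010-✓ 0011-✓ 01-01✓ 011-1✓ 0110-✓ 1-001✓ 1-010✓ 1-100✓ 1-101✓ 1-110✓ 10-00✓ 10-01✓ 10-10✓ 10-11✓ 100-0✓ 100-1✓ 1000-✓ 1001-✓ 101-0✓ 101-1✓ 1010-✓ 1011-✓ 11-01✓ 11-10✓ 111-0✓ 1110-✓
Round 2: --010 --100✓ --101✓ -0-10✓ -0-11✓ -001-✓ -01-0✓ -01-1✓ -010-✓ -011-✓ -1-01 -110-✓ 0-1-1 0-10-✓ 00-1-✓ 001--✓ 1--01 1--10 1-1-0 1-10-✓ 10--0✓ 10--1✓ 10-0-✓ 10-1-✓ 100--✓ 101--✓
Round 3: --10- -0-1- -01-- 10---
PIs = {--010, --10-, -0-1-, -01--, -1-01, 0-1-1, 1--01, 1--10, 1-1-0, 10---}
Coverage chart:
  m2: --010,-0-1-
  m3: -0-1- ←essential
  m4: --10-,-01--
  m5: --10-,-01--,0-1-1
  m6: -0-1-,-01--
  m7: -0-1-,-01--,0-1-1
  m9: -1-01 ←essential
  m10: --010 ←essential
  m12: --10- ←essential
  m13: --10-,-1-01,0-1-1
  m15: 0-1-1 ←essential
  m16: 10--- ←essential
  m17: 1--01,10---
  m18: --010,-0-1-,1--10,10---
  m19: -0-1-,10---
  m20: --10-,-01--,1-1-0,10---
  m21: --10-,-01--,1--01,10---
  m22: -0-1-,-01--,1--10,1-1-0,10---
  m23: -0-1-,-01--,10---
  m25: -1-01,1--01
  m26: --010,1--10
  m28: --10-,1-1-0
  m29: --10-,-1-01,1--01
  m30: 1--10,1-1-0
Essential: --010, --10-, -0-1-, -1-01, 0-1-1, 10---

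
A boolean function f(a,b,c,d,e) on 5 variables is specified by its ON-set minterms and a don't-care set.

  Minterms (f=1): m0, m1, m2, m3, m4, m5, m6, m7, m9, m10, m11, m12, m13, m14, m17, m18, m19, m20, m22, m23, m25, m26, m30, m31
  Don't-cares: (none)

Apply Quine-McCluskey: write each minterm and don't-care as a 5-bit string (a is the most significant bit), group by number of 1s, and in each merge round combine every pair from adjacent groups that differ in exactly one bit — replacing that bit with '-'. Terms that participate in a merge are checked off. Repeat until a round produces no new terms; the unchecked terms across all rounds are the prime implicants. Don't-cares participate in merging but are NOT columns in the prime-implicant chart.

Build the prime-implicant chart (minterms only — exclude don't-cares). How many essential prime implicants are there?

Round 0: 00000✓ 00001✓ 00010✓ 00011✓ 00100✓ 00101✓ 00110✓ 00111✓ 01001✓ 01010✓ 01011✓ 01100✓ 01101✓ 01110✓ 10001✓ 10010✓ 10011✓ 10100✓ 10110✓ 10111✓ 11001✓ 11010✓ 11110✓ 11111✓
Round 1: -0001✓ -0010✓ -0011✓ -0100✓ -0110✓ -0111✓ -1001✓ -1010✓ -1110✓ 0-001✓ 0-010✓ 0-011✓ 0-100✓ 0-101✓ 0-110✓ 00-00✓ 00-01✓ 00-10✓ 00-11✓ 000-0✓ 000-1✓ 0000-✓ 0001-✓ 001-0✓ 001-1✓ 0010-✓ 0011-✓ 01-01✓ 01-10✓ 010-1✓ 0101-✓ 011-0✓ 0110-✓ 1-001✓ 1-010✓ 1-110✓ 1-111✓ 10-10✓ 10-11✓ 100-1✓ 1001-✓ 101-0✓ 1011-✓ 11-10✓ 1111-✓
Round 2: --001 --010✓ --110✓ -0-10✓ -0-11✓ -00-1 -001-✓ -01-0 -011-✓ -1-10✓ 0--01 0--10✓ 0-0-1 0-01- 0-1-0 0-10- 00--0✓ 00--1✓ 00-0-✓ 00-1-✓ 000--✓ 001--✓ 1--10✓ 1-11- 10-1-✓
Round 3: ---10 -0-1- 00---
PIs = {---10, --001, -0-1-, -00-1, -01-0, 0--01, 0-0-1, 0-01-, 0-1-0, 0-10-, 00---, 1-11-}
Coverage chart:
  m0: 00--- ←essential
  m1: --001,-00-1,0--01,0-0-1,00---
  m2: ---10,-0-1-,0-01-,00---
  m3: -0-1-,-00-1,0-0-1,0-01-,00---
  m4: -01-0,0-1-0,0-10-,00---
  m5: 0--01,0-10-,00---
  m6: ---10,-0-1-,-01-0,0-1-0,00---
  m7: -0-1-,00---
  m9: --001,0--01,0-0-1
  m10: ---10,0-01-
  m11: 0-0-1,0-01-
  m12: 0-1-0,0-10-
  m13: 0--01,0-10-
  m14: ---10,0-1-0
  m17: --001,-00-1
  m18: ---10,-0-1-
  m19: -0-1-,-00-1
  m20: -01-0 ←essential
  m22: ---10,-0-1-,-01-0,1-11-
  m23: -0-1-,1-11-
  m25: --001 ←essential
  m26: ---10 ←essential
  m30: ---10,1-11-
  m31: 1-11- ←essential
Essential: ---10, --001, -01-0, 00---, 1-11-

5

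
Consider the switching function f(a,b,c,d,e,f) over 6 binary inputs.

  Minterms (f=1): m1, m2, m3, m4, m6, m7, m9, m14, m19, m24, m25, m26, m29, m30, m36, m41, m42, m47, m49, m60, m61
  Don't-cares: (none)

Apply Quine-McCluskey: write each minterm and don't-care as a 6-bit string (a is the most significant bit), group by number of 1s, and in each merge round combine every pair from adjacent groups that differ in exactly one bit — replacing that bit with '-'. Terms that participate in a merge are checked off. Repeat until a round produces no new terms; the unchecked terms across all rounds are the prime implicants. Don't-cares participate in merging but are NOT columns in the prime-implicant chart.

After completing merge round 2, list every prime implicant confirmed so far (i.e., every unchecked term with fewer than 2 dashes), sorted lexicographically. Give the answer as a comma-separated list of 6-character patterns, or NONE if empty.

size-2^0 implicants → 000001(✓)  000010(✓)  000011(✓)  000100(✓)  000110(✓)  000111(✓)  001001(✓)  001110(✓)  010011(✓)  011000(✓)  011001(✓)  011010(✓)  011101(✓)  011110(✓)  100100(✓)  101001(✓)  101010  101111  110001  111100(✓)  111101(✓)
size-2^1 implicants → -00100  -01001  -11101  0-0011  0-1001  0-1110  00-001  00-110  000-10(✓)  000-11(✓)  0000-1  00001-(✓)  0001-0  00011-(✓)  011-01  011-10  0110-0  01100-  11110-
size-2^2 implicants → 000-1-
Unchecked terms (primes): -00100, -01001, -11101, 0-0011, 0-1001, 0-1110, 00-001, 00-110, 000-1-, 0000-1, 0001-0, 011-01, 011-10, 0110-0, 01100-, 101010, 101111, 110001, 11110-

-00100, -01001, -11101, 0-0011, 0-1001, 0-1110, 00-001, 00-110, 0000-1, 0001-0, 011-01, 011-10, 0110-0, 01100-, 101010, 101111, 110001, 11110-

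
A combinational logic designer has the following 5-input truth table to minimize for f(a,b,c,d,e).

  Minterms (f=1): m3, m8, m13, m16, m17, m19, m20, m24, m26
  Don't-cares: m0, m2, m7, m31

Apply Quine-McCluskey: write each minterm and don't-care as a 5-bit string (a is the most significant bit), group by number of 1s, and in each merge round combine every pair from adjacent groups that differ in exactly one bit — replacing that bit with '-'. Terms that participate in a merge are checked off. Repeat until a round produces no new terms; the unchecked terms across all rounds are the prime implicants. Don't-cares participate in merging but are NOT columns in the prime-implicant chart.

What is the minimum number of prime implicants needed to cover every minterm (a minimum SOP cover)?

6

size-2^0 implicants → 00000(✓)  00010(✓)  00011(✓)  00111(✓)  01000(✓)  01101  10000(✓)  10001(✓)  10011(✓)  10100(✓)  11000(✓)  11010(✓)  11111
size-2^1 implicants → -0000(✓)  -0011  -1000(✓)  0-000(✓)  00-11  000-0  0001-  1-000(✓)  10-00  100-1  1000-  110-0
size-2^2 implicants → --000
Unchecked terms (primes): --000, -0011, 00-11, 000-0, 0001-, 01101, 10-00, 100-1, 1000-, 110-0, 11111
Minterm coverage:
  m3 ⊆ -0011,00-11,0001-
  m8 ⊆ --000 [E]
  m13 ⊆ 01101 [E]
  m16 ⊆ --000,10-00,1000-
  m17 ⊆ 100-1,1000-
  m19 ⊆ -0011,100-1
  m20 ⊆ 10-00 [E]
  m24 ⊆ --000,110-0
  m26 ⊆ 110-0 [E]
E = {--000, 01101, 10-00, 110-0}
Petrick residual → -0011, 100-1
Cover = c'd'e' + b'c'de + a'bcd'e + ab'd'e' + ab'c'e + abc'e'  |cover|=6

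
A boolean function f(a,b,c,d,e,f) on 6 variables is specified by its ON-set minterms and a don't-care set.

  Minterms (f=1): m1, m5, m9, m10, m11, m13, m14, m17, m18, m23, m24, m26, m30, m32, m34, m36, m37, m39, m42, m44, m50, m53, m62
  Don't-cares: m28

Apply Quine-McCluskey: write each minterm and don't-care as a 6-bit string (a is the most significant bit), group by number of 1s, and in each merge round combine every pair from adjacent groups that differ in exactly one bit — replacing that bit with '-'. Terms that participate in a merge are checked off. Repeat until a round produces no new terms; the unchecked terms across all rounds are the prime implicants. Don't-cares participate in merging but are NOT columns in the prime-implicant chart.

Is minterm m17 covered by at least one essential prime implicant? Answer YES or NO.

[col 0] 000001*, 000101*, 001001*, 001010*, 001011*, 001101*, 001110*, 010001*, 010010*, 010111, 011000*, 011010*, 011100*, 011110*, 100000*, 100010*, 100100*, 100101*, 100111*, 101010*, 101100*, 110010*, 110101*, 111110*
[col 1] -00101, -01010, -10010, -11110, 0-0001, 0-1010*, 0-1110*, 00-001*, 00-101*, 000-01*, 001-01*, 001-10*, 0010-1, 00101-, 01-010, 011-00*, 011-10*, 0110-0*, 0111-0*, 1-0010, 1-0101, 10-010, 10-100, 100-00, 1000-0, 1001-1, 10010-
[col 2] 0-1-10, 00--01, 011--0
Prime implicants: -00101, -01010, -10010, -11110, 0-0001, 0-1-10, 00--01, 0010-1, 00101-, 01-010, 010111, 011--0, 1-0010, 1-0101, 10-010, 10-100, 100-00, 1000-0, 1001-1, 10010-
PI chart (minterm → PIs covering it):
  1 | 0-0001,00--01
  5 | -00101,00--01
  9 | 00--01,0010-1
  10 | -01010,0-1-10,00101-
  11 | 0010-1,00101-
  13 | 00--01  (sole → essential)
  14 | 0-1-10  (sole → essential)
  17 | 0-0001  (sole → essential)
  18 | -10010,01-010
  23 | 010111  (sole → essential)
  24 | 011--0  (sole → essential)
  26 | 0-1-10,01-010,011--0
  30 | -11110,0-1-10,011--0
  32 | 100-00,1000-0
  34 | 1-0010,10-010,1000-0
  36 | 10-100,100-00,10010-
  37 | -00101,1-0101,1001-1,10010-
  39 | 1001-1  (sole → essential)
  42 | -01010,10-010
  44 | 10-100  (sole → essential)
  50 | -10010,1-0010
  53 | 1-0101  (sole → essential)
  62 | -11110  (sole → essential)
Essential prime implicants: -11110, 0-0001, 0-1-10, 00--01, 010111, 011--0, 1-0101, 10-100, 1001-1

YES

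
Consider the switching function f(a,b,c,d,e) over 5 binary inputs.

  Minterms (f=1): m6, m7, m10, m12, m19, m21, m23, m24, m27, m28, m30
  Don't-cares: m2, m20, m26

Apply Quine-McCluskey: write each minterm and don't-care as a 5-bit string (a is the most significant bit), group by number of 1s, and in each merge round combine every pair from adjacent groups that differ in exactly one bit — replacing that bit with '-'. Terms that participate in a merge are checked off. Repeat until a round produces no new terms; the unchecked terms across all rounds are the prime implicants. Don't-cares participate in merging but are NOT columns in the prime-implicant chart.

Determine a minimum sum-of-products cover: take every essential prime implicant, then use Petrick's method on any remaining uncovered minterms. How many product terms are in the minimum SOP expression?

6

Round 0: 00010✓ 00110✓ 00111✓ 01010✓ 01100✓ 10011✓ 10100✓ 10101✓ 10111✓ 11000✓ 11010✓ 11011✓ 11100✓ 11110✓
Round 1: -0111 -1010 -1100 0-010 00-10 0011- 1-011 1-100 10-11 101-1 1010- 11-00✓ 11-10✓ 110-0✓ 1101- 111-0✓
Round 2: 11--0
PIs = {-0111, -1010, -1100, 0-010, 00-10, 0011-, 1-011, 1-100, 10-11, 101-1, 1010-, 11--0, 1101-}
Coverage chart:
  m6: 00-10,0011-
  m7: -0111,0011-
  m10: -1010,0-010
  m12: -1100 ←essential
  m19: 1-011,10-11
  m21: 101-1,1010-
  m23: -0111,10-11,101-1
  m24: 11--0 ←essential
  m27: 1-011,1101-
  m28: -1100,1-100,11--0
  m30: 11--0 ←essential
Essential: -1100, 11--0
Petrick residual → -1010, 0011-, 1-011, 101-1
Min cover (6 terms): bc'de' + bcd'e' + a'b'cd + ac'de + ab'ce + abe'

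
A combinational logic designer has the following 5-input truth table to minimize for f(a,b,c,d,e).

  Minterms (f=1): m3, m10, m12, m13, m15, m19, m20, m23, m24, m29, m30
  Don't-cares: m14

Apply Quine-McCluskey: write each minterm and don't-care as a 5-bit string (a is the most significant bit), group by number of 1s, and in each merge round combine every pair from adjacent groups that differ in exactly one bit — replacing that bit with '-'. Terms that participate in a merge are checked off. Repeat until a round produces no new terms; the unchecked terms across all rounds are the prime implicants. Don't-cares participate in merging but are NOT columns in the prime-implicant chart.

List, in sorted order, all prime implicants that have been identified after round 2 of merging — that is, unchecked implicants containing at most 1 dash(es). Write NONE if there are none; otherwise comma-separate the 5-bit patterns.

size-2^0 implicants → 00011(✓)  01010(✓)  01100(✓)  01101(✓)  01110(✓)  01111(✓)  10011(✓)  10100  10111(✓)  11000  11101(✓)  11110(✓)
size-2^1 implicants → -0011  -1101  -1110  01-10  011-0(✓)  011-1(✓)  0110-(✓)  0111-(✓)  10-11
size-2^2 implicants → 011--
Unchecked terms (primes): -0011, -1101, -1110, 01-10, 011--, 10-11, 10100, 11000

-0011, -1101, -1110, 01-10, 10-11, 10100, 11000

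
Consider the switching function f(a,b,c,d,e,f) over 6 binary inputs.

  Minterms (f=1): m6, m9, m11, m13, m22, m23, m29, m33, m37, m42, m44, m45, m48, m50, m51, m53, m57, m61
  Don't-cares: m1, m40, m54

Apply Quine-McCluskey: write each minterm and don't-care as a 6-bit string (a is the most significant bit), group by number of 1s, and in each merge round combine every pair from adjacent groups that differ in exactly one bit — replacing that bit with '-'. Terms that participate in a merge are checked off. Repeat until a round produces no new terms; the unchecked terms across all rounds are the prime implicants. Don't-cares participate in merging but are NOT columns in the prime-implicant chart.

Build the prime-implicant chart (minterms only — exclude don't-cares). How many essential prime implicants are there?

9

size-2^0 implicants → 000001(✓)  000110(✓)  001001(✓)  001011(✓)  001101(✓)  010110(✓)  010111(✓)  011101(✓)  100001(✓)  100101(✓)  101000(✓)  101010(✓)  101100(✓)  101101(✓)  110000(✓)  110010(✓)  110011(✓)  110101(✓)  110110(✓)  111001(✓)  111101(✓)
size-2^1 implicants → -00001  -01101(✓)  -10110  -11101(✓)  0-0110  0-1101(✓)  00-001  001-01  0010-1  01011-  1-0101(✓)  1-1101(✓)  10-101(✓)  100-01  101-00  1010-0  10110-  11-101(✓)  110-10  1100-0  11001-  111-01
size-2^2 implicants → --1101  1--101
Unchecked terms (primes): --1101, -00001, -10110, 0-0110, 00-001, 001-01, 0010-1, 01011-, 1--101, 100-01, 101-00, 1010-0, 10110-, 110-10, 1100-0, 11001-, 111-01
Minterm coverage:
  m6 ⊆ 0-0110 [E]
  m9 ⊆ 00-001,001-01,0010-1
  m11 ⊆ 0010-1 [E]
  m13 ⊆ --1101,001-01
  m22 ⊆ -10110,0-0110,01011-
  m23 ⊆ 01011- [E]
  m29 ⊆ --1101 [E]
  m33 ⊆ -00001,100-01
  m37 ⊆ 1--101,100-01
  m42 ⊆ 1010-0 [E]
  m44 ⊆ 101-00,10110-
  m45 ⊆ --1101,1--101,10110-
  m48 ⊆ 1100-0 [E]
  m50 ⊆ 110-10,1100-0,11001-
  m51 ⊆ 11001- [E]
  m53 ⊆ 1--101 [E]
  m57 ⊆ 111-01 [E]
  m61 ⊆ --1101,1--101,111-01
E = {--1101, 0-0110, 0010-1, 01011-, 1--101, 1010-0, 1100-0, 11001-, 111-01}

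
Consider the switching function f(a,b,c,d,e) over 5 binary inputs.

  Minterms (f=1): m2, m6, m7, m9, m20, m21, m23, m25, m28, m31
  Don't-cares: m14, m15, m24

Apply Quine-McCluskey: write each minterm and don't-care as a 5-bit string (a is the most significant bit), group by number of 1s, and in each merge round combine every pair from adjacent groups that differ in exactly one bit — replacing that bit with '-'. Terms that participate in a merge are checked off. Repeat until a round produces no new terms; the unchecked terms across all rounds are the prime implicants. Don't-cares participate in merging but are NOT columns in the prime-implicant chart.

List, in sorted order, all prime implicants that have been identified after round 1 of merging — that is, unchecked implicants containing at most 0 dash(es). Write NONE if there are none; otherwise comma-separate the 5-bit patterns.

[col 0] 00010*, 00110*, 00111*, 01001*, 01110*, 01111*, 10100*, 10101*, 10111*, 11000*, 11001*, 11100*, 11111*
[col 1] -0111*, -1001, -1111*, 0-110*, 0-111*, 00-10, 0011-*, 0111-*, 1-100, 1-111*, 101-1, 1010-, 11-00, 1100-
[col 2] --111, 0-11-
Prime implicants: --111, -1001, 0-11-, 00-10, 1-100, 101-1, 1010-, 11-00, 1100-

NONE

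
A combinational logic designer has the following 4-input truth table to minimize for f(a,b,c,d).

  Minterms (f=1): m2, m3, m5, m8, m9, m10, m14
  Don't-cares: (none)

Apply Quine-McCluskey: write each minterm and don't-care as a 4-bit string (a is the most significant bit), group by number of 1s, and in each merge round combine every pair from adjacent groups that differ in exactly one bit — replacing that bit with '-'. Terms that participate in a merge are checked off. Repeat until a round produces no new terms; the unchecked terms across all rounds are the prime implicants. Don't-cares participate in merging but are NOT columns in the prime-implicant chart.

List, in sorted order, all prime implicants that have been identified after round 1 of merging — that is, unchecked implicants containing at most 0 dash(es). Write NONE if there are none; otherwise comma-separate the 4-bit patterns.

Round 0: 0010✓ 0011✓ 0101 1000✓ 1001✓ 1010✓ 1110✓
Round 1: -010 001- 1-10 10-0 100-
PIs = {-010, 001-, 0101, 1-10, 10-0, 100-}

0101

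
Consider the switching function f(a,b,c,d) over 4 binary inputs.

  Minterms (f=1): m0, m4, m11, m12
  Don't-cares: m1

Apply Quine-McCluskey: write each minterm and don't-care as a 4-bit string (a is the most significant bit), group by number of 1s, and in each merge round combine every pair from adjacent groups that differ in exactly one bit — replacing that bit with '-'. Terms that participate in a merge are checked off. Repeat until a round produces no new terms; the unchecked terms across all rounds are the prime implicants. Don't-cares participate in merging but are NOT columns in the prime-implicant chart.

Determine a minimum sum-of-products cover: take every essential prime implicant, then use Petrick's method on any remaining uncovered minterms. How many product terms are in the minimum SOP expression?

3

Round 0: 0000✓ 0001✓ 0100✓ 1011 1100✓
Round 1: -100 0-00 000-
PIs = {-100, 0-00, 000-, 1011}
Coverage chart:
  m0: 0-00,000-
  m4: -100,0-00
  m11: 1011 ←essential
  m12: -100 ←essential
Essential: -100, 1011
Petrick residual → 0-00
Min cover (3 terms): bc'd' + a'c'd' + ab'cd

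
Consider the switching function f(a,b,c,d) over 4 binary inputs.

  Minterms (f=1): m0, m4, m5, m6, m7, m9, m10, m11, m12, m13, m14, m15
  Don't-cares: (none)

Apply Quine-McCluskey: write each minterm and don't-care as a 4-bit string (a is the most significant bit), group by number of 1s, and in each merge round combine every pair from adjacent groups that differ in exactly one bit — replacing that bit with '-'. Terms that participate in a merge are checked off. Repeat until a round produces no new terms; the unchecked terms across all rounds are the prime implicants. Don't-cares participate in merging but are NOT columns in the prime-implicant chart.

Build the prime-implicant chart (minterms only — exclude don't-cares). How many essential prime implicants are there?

4

size-2^0 implicants → 0000(✓)  0100(✓)  0101(✓)  0110(✓)  0111(✓)  1001(✓)  1010(✓)  1011(✓)  1100(✓)  1101(✓)  1110(✓)  1111(✓)
size-2^1 implicants → -100(✓)  -101(✓)  -110(✓)  -111(✓)  0-00  01-0(✓)  01-1(✓)  010-(✓)  011-(✓)  1-01(✓)  1-10(✓)  1-11(✓)  10-1(✓)  101-(✓)  11-0(✓)  11-1(✓)  110-(✓)  111-(✓)
size-2^2 implicants → -1-0(✓)  -1-1(✓)  -10-(✓)  -11-(✓)  01--(✓)  1--1  1-1-  11--(✓)
size-2^3 implicants → -1--
Unchecked terms (primes): -1--, 0-00, 1--1, 1-1-
Minterm coverage:
  m0 ⊆ 0-00 [E]
  m4 ⊆ -1--,0-00
  m5 ⊆ -1-- [E]
  m6 ⊆ -1-- [E]
  m7 ⊆ -1-- [E]
  m9 ⊆ 1--1 [E]
  m10 ⊆ 1-1- [E]
  m11 ⊆ 1--1,1-1-
  m12 ⊆ -1-- [E]
  m13 ⊆ -1--,1--1
  m14 ⊆ -1--,1-1-
  m15 ⊆ -1--,1--1,1-1-
E = {-1--, 0-00, 1--1, 1-1-}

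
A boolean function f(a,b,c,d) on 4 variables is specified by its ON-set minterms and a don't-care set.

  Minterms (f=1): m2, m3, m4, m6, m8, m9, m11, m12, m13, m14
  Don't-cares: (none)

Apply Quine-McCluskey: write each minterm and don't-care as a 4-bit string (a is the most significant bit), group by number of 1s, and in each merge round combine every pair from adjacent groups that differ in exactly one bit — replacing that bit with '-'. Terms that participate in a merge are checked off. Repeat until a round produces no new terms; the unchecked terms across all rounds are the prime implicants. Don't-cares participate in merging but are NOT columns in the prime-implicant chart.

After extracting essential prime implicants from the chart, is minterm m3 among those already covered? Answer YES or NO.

size-2^0 implicants → 0010(✓)  0011(✓)  0100(✓)  0110(✓)  1000(✓)  1001(✓)  1011(✓)  1100(✓)  1101(✓)  1110(✓)
size-2^1 implicants → -011  -100(✓)  -110(✓)  0-10  001-  01-0(✓)  1-00(✓)  1-01(✓)  10-1  100-(✓)  11-0(✓)  110-(✓)
size-2^2 implicants → -1-0  1-0-
Unchecked terms (primes): -011, -1-0, 0-10, 001-, 1-0-, 10-1
Minterm coverage:
  m2 ⊆ 0-10,001-
  m3 ⊆ -011,001-
  m4 ⊆ -1-0 [E]
  m6 ⊆ -1-0,0-10
  m8 ⊆ 1-0- [E]
  m9 ⊆ 1-0-,10-1
  m11 ⊆ -011,10-1
  m12 ⊆ -1-0,1-0-
  m13 ⊆ 1-0- [E]
  m14 ⊆ -1-0 [E]
E = {-1-0, 1-0-}

NO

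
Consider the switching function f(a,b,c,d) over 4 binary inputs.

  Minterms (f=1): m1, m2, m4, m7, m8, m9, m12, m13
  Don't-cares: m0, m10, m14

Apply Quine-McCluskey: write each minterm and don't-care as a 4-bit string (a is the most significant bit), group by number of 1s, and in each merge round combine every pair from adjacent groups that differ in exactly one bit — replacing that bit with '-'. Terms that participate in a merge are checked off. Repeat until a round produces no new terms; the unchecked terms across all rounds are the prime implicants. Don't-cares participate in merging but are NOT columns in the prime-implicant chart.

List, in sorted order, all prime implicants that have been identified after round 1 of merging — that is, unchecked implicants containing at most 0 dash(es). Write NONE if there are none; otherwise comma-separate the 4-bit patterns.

Round 0: 0000✓ 0001✓ 0010✓ 0100✓ 0111 1000✓ 1001✓ 1010✓ 1100✓ 1101✓ 1110✓
Round 1: -000✓ -001✓ -010✓ -100✓ 0-00✓ 00-0✓ 000-✓ 1-00✓ 1-01✓ 1-10✓ 10-0✓ 100-✓ 11-0✓ 110-✓
Round 2: --00 -0-0 -00- 1--0 1-0-
PIs = {--00, -0-0, -00-, 0111, 1--0, 1-0-}

0111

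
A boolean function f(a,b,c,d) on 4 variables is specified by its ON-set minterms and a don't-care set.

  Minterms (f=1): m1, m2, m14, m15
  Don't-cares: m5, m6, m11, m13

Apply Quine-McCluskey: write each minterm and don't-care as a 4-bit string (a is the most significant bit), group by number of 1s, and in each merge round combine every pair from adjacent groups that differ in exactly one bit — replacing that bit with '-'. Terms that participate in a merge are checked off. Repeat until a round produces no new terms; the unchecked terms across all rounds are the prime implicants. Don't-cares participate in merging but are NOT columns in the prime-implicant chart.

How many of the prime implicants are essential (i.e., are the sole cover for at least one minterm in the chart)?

2

Round 0: 0001✓ 0010✓ 0101✓ 0110✓ 1011✓ 1101✓ 1110✓ 1111✓
Round 1: -101 -110 0-01 0-10 1-11 11-1 111-
PIs = {-101, -110, 0-01, 0-10, 1-11, 11-1, 111-}
Coverage chart:
  m1: 0-01 ←essential
  m2: 0-10 ←essential
  m14: -110,111-
  m15: 1-11,11-1,111-
Essential: 0-01, 0-10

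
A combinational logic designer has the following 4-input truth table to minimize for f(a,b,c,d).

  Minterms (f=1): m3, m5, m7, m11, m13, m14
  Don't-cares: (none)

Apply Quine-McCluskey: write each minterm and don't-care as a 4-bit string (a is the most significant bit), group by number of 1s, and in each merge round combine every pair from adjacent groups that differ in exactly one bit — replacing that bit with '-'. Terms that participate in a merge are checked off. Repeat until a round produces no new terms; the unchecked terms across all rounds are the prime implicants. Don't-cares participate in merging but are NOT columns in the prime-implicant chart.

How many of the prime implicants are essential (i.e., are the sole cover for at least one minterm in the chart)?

[col 0] 0011*, 0101*, 0111*, 1011*, 1101*, 1110
[col 1] -011, -101, 0-11, 01-1
Prime implicants: -011, -101, 0-11, 01-1, 1110
PI chart (minterm → PIs covering it):
  3 | -011,0-11
  5 | -101,01-1
  7 | 0-11,01-1
  11 | -011  (sole → essential)
  13 | -101  (sole → essential)
  14 | 1110  (sole → essential)
Essential prime implicants: -011, -101, 1110

3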